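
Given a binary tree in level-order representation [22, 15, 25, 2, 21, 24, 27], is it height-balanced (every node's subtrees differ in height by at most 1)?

Tree (level-order array): [22, 15, 25, 2, 21, 24, 27]
Definition: a tree is height-balanced if, at every node, |h(left) - h(right)| <= 1 (empty subtree has height -1).
Bottom-up per-node check:
  node 2: h_left=-1, h_right=-1, diff=0 [OK], height=0
  node 21: h_left=-1, h_right=-1, diff=0 [OK], height=0
  node 15: h_left=0, h_right=0, diff=0 [OK], height=1
  node 24: h_left=-1, h_right=-1, diff=0 [OK], height=0
  node 27: h_left=-1, h_right=-1, diff=0 [OK], height=0
  node 25: h_left=0, h_right=0, diff=0 [OK], height=1
  node 22: h_left=1, h_right=1, diff=0 [OK], height=2
All nodes satisfy the balance condition.
Result: Balanced


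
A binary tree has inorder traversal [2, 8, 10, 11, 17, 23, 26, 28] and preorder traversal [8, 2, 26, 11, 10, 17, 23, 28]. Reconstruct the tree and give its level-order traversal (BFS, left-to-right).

Inorder:  [2, 8, 10, 11, 17, 23, 26, 28]
Preorder: [8, 2, 26, 11, 10, 17, 23, 28]
Algorithm: preorder visits root first, so consume preorder in order;
for each root, split the current inorder slice at that value into
left-subtree inorder and right-subtree inorder, then recurse.
Recursive splits:
  root=8; inorder splits into left=[2], right=[10, 11, 17, 23, 26, 28]
  root=2; inorder splits into left=[], right=[]
  root=26; inorder splits into left=[10, 11, 17, 23], right=[28]
  root=11; inorder splits into left=[10], right=[17, 23]
  root=10; inorder splits into left=[], right=[]
  root=17; inorder splits into left=[], right=[23]
  root=23; inorder splits into left=[], right=[]
  root=28; inorder splits into left=[], right=[]
Reconstructed level-order: [8, 2, 26, 11, 28, 10, 17, 23]


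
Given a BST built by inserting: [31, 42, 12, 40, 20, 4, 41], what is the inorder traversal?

Tree insertion order: [31, 42, 12, 40, 20, 4, 41]
Tree (level-order array): [31, 12, 42, 4, 20, 40, None, None, None, None, None, None, 41]
Inorder traversal: [4, 12, 20, 31, 40, 41, 42]


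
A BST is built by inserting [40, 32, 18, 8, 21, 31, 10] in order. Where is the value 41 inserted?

Starting tree (level order): [40, 32, None, 18, None, 8, 21, None, 10, None, 31]
Insertion path: 40
Result: insert 41 as right child of 40
Final tree (level order): [40, 32, 41, 18, None, None, None, 8, 21, None, 10, None, 31]


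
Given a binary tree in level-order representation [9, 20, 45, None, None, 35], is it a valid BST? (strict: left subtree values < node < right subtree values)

Level-order array: [9, 20, 45, None, None, 35]
Validate using subtree bounds (lo, hi): at each node, require lo < value < hi,
then recurse left with hi=value and right with lo=value.
Preorder trace (stopping at first violation):
  at node 9 with bounds (-inf, +inf): OK
  at node 20 with bounds (-inf, 9): VIOLATION
Node 20 violates its bound: not (-inf < 20 < 9).
Result: Not a valid BST


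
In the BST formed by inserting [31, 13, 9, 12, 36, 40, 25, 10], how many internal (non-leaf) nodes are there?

Tree built from: [31, 13, 9, 12, 36, 40, 25, 10]
Tree (level-order array): [31, 13, 36, 9, 25, None, 40, None, 12, None, None, None, None, 10]
Rule: An internal node has at least one child.
Per-node child counts:
  node 31: 2 child(ren)
  node 13: 2 child(ren)
  node 9: 1 child(ren)
  node 12: 1 child(ren)
  node 10: 0 child(ren)
  node 25: 0 child(ren)
  node 36: 1 child(ren)
  node 40: 0 child(ren)
Matching nodes: [31, 13, 9, 12, 36]
Count of internal (non-leaf) nodes: 5


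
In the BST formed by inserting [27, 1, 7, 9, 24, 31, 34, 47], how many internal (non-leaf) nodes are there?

Tree built from: [27, 1, 7, 9, 24, 31, 34, 47]
Tree (level-order array): [27, 1, 31, None, 7, None, 34, None, 9, None, 47, None, 24]
Rule: An internal node has at least one child.
Per-node child counts:
  node 27: 2 child(ren)
  node 1: 1 child(ren)
  node 7: 1 child(ren)
  node 9: 1 child(ren)
  node 24: 0 child(ren)
  node 31: 1 child(ren)
  node 34: 1 child(ren)
  node 47: 0 child(ren)
Matching nodes: [27, 1, 7, 9, 31, 34]
Count of internal (non-leaf) nodes: 6


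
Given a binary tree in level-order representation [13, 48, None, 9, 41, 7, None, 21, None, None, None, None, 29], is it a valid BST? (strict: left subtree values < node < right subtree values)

Level-order array: [13, 48, None, 9, 41, 7, None, 21, None, None, None, None, 29]
Validate using subtree bounds (lo, hi): at each node, require lo < value < hi,
then recurse left with hi=value and right with lo=value.
Preorder trace (stopping at first violation):
  at node 13 with bounds (-inf, +inf): OK
  at node 48 with bounds (-inf, 13): VIOLATION
Node 48 violates its bound: not (-inf < 48 < 13).
Result: Not a valid BST


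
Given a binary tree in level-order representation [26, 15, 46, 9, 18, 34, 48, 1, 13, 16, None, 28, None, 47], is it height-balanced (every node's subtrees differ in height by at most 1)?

Tree (level-order array): [26, 15, 46, 9, 18, 34, 48, 1, 13, 16, None, 28, None, 47]
Definition: a tree is height-balanced if, at every node, |h(left) - h(right)| <= 1 (empty subtree has height -1).
Bottom-up per-node check:
  node 1: h_left=-1, h_right=-1, diff=0 [OK], height=0
  node 13: h_left=-1, h_right=-1, diff=0 [OK], height=0
  node 9: h_left=0, h_right=0, diff=0 [OK], height=1
  node 16: h_left=-1, h_right=-1, diff=0 [OK], height=0
  node 18: h_left=0, h_right=-1, diff=1 [OK], height=1
  node 15: h_left=1, h_right=1, diff=0 [OK], height=2
  node 28: h_left=-1, h_right=-1, diff=0 [OK], height=0
  node 34: h_left=0, h_right=-1, diff=1 [OK], height=1
  node 47: h_left=-1, h_right=-1, diff=0 [OK], height=0
  node 48: h_left=0, h_right=-1, diff=1 [OK], height=1
  node 46: h_left=1, h_right=1, diff=0 [OK], height=2
  node 26: h_left=2, h_right=2, diff=0 [OK], height=3
All nodes satisfy the balance condition.
Result: Balanced


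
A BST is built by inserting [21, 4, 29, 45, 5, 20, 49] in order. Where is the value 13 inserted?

Starting tree (level order): [21, 4, 29, None, 5, None, 45, None, 20, None, 49]
Insertion path: 21 -> 4 -> 5 -> 20
Result: insert 13 as left child of 20
Final tree (level order): [21, 4, 29, None, 5, None, 45, None, 20, None, 49, 13]


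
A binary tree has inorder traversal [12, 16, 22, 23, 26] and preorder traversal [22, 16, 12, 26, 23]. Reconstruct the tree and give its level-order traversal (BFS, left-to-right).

Inorder:  [12, 16, 22, 23, 26]
Preorder: [22, 16, 12, 26, 23]
Algorithm: preorder visits root first, so consume preorder in order;
for each root, split the current inorder slice at that value into
left-subtree inorder and right-subtree inorder, then recurse.
Recursive splits:
  root=22; inorder splits into left=[12, 16], right=[23, 26]
  root=16; inorder splits into left=[12], right=[]
  root=12; inorder splits into left=[], right=[]
  root=26; inorder splits into left=[23], right=[]
  root=23; inorder splits into left=[], right=[]
Reconstructed level-order: [22, 16, 26, 12, 23]


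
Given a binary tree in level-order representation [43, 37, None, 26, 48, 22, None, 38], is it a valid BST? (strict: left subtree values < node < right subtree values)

Level-order array: [43, 37, None, 26, 48, 22, None, 38]
Validate using subtree bounds (lo, hi): at each node, require lo < value < hi,
then recurse left with hi=value and right with lo=value.
Preorder trace (stopping at first violation):
  at node 43 with bounds (-inf, +inf): OK
  at node 37 with bounds (-inf, 43): OK
  at node 26 with bounds (-inf, 37): OK
  at node 22 with bounds (-inf, 26): OK
  at node 48 with bounds (37, 43): VIOLATION
Node 48 violates its bound: not (37 < 48 < 43).
Result: Not a valid BST


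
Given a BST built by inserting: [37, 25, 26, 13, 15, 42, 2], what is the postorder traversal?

Tree insertion order: [37, 25, 26, 13, 15, 42, 2]
Tree (level-order array): [37, 25, 42, 13, 26, None, None, 2, 15]
Postorder traversal: [2, 15, 13, 26, 25, 42, 37]


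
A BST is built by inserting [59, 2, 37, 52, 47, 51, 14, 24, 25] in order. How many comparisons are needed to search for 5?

Search path for 5: 59 -> 2 -> 37 -> 14
Found: False
Comparisons: 4


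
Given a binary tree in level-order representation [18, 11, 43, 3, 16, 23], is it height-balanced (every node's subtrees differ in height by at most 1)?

Tree (level-order array): [18, 11, 43, 3, 16, 23]
Definition: a tree is height-balanced if, at every node, |h(left) - h(right)| <= 1 (empty subtree has height -1).
Bottom-up per-node check:
  node 3: h_left=-1, h_right=-1, diff=0 [OK], height=0
  node 16: h_left=-1, h_right=-1, diff=0 [OK], height=0
  node 11: h_left=0, h_right=0, diff=0 [OK], height=1
  node 23: h_left=-1, h_right=-1, diff=0 [OK], height=0
  node 43: h_left=0, h_right=-1, diff=1 [OK], height=1
  node 18: h_left=1, h_right=1, diff=0 [OK], height=2
All nodes satisfy the balance condition.
Result: Balanced


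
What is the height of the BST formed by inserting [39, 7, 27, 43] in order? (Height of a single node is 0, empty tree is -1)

Insertion order: [39, 7, 27, 43]
Tree (level-order array): [39, 7, 43, None, 27]
Compute height bottom-up (empty subtree = -1):
  height(27) = 1 + max(-1, -1) = 0
  height(7) = 1 + max(-1, 0) = 1
  height(43) = 1 + max(-1, -1) = 0
  height(39) = 1 + max(1, 0) = 2
Height = 2


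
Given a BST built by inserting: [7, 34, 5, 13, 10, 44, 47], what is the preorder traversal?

Tree insertion order: [7, 34, 5, 13, 10, 44, 47]
Tree (level-order array): [7, 5, 34, None, None, 13, 44, 10, None, None, 47]
Preorder traversal: [7, 5, 34, 13, 10, 44, 47]


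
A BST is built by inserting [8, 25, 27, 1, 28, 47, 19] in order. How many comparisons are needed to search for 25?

Search path for 25: 8 -> 25
Found: True
Comparisons: 2


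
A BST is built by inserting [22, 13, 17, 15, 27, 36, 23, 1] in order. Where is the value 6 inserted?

Starting tree (level order): [22, 13, 27, 1, 17, 23, 36, None, None, 15]
Insertion path: 22 -> 13 -> 1
Result: insert 6 as right child of 1
Final tree (level order): [22, 13, 27, 1, 17, 23, 36, None, 6, 15]


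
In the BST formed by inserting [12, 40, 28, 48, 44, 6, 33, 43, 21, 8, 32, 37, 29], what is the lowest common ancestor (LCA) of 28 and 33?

Tree insertion order: [12, 40, 28, 48, 44, 6, 33, 43, 21, 8, 32, 37, 29]
Tree (level-order array): [12, 6, 40, None, 8, 28, 48, None, None, 21, 33, 44, None, None, None, 32, 37, 43, None, 29]
In a BST, the LCA of p=28, q=33 is the first node v on the
root-to-leaf path with p <= v <= q (go left if both < v, right if both > v).
Walk from root:
  at 12: both 28 and 33 > 12, go right
  at 40: both 28 and 33 < 40, go left
  at 28: 28 <= 28 <= 33, this is the LCA
LCA = 28


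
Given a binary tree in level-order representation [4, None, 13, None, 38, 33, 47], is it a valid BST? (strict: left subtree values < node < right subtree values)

Level-order array: [4, None, 13, None, 38, 33, 47]
Validate using subtree bounds (lo, hi): at each node, require lo < value < hi,
then recurse left with hi=value and right with lo=value.
Preorder trace (stopping at first violation):
  at node 4 with bounds (-inf, +inf): OK
  at node 13 with bounds (4, +inf): OK
  at node 38 with bounds (13, +inf): OK
  at node 33 with bounds (13, 38): OK
  at node 47 with bounds (38, +inf): OK
No violation found at any node.
Result: Valid BST


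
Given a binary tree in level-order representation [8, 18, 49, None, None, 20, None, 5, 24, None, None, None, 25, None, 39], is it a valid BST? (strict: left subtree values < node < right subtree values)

Level-order array: [8, 18, 49, None, None, 20, None, 5, 24, None, None, None, 25, None, 39]
Validate using subtree bounds (lo, hi): at each node, require lo < value < hi,
then recurse left with hi=value and right with lo=value.
Preorder trace (stopping at first violation):
  at node 8 with bounds (-inf, +inf): OK
  at node 18 with bounds (-inf, 8): VIOLATION
Node 18 violates its bound: not (-inf < 18 < 8).
Result: Not a valid BST


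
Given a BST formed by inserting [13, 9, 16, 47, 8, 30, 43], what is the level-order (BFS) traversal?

Tree insertion order: [13, 9, 16, 47, 8, 30, 43]
Tree (level-order array): [13, 9, 16, 8, None, None, 47, None, None, 30, None, None, 43]
BFS from the root, enqueuing left then right child of each popped node:
  queue [13] -> pop 13, enqueue [9, 16], visited so far: [13]
  queue [9, 16] -> pop 9, enqueue [8], visited so far: [13, 9]
  queue [16, 8] -> pop 16, enqueue [47], visited so far: [13, 9, 16]
  queue [8, 47] -> pop 8, enqueue [none], visited so far: [13, 9, 16, 8]
  queue [47] -> pop 47, enqueue [30], visited so far: [13, 9, 16, 8, 47]
  queue [30] -> pop 30, enqueue [43], visited so far: [13, 9, 16, 8, 47, 30]
  queue [43] -> pop 43, enqueue [none], visited so far: [13, 9, 16, 8, 47, 30, 43]
Result: [13, 9, 16, 8, 47, 30, 43]


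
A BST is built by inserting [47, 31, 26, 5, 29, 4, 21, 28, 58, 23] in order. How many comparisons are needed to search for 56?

Search path for 56: 47 -> 58
Found: False
Comparisons: 2


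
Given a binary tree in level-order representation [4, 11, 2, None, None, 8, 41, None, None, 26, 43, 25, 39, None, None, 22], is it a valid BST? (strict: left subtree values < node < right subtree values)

Level-order array: [4, 11, 2, None, None, 8, 41, None, None, 26, 43, 25, 39, None, None, 22]
Validate using subtree bounds (lo, hi): at each node, require lo < value < hi,
then recurse left with hi=value and right with lo=value.
Preorder trace (stopping at first violation):
  at node 4 with bounds (-inf, +inf): OK
  at node 11 with bounds (-inf, 4): VIOLATION
Node 11 violates its bound: not (-inf < 11 < 4).
Result: Not a valid BST


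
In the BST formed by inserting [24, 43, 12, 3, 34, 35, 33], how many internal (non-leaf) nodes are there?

Tree built from: [24, 43, 12, 3, 34, 35, 33]
Tree (level-order array): [24, 12, 43, 3, None, 34, None, None, None, 33, 35]
Rule: An internal node has at least one child.
Per-node child counts:
  node 24: 2 child(ren)
  node 12: 1 child(ren)
  node 3: 0 child(ren)
  node 43: 1 child(ren)
  node 34: 2 child(ren)
  node 33: 0 child(ren)
  node 35: 0 child(ren)
Matching nodes: [24, 12, 43, 34]
Count of internal (non-leaf) nodes: 4


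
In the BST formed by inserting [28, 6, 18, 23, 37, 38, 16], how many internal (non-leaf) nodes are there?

Tree built from: [28, 6, 18, 23, 37, 38, 16]
Tree (level-order array): [28, 6, 37, None, 18, None, 38, 16, 23]
Rule: An internal node has at least one child.
Per-node child counts:
  node 28: 2 child(ren)
  node 6: 1 child(ren)
  node 18: 2 child(ren)
  node 16: 0 child(ren)
  node 23: 0 child(ren)
  node 37: 1 child(ren)
  node 38: 0 child(ren)
Matching nodes: [28, 6, 18, 37]
Count of internal (non-leaf) nodes: 4


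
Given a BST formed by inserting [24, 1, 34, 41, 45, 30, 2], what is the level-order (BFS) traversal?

Tree insertion order: [24, 1, 34, 41, 45, 30, 2]
Tree (level-order array): [24, 1, 34, None, 2, 30, 41, None, None, None, None, None, 45]
BFS from the root, enqueuing left then right child of each popped node:
  queue [24] -> pop 24, enqueue [1, 34], visited so far: [24]
  queue [1, 34] -> pop 1, enqueue [2], visited so far: [24, 1]
  queue [34, 2] -> pop 34, enqueue [30, 41], visited so far: [24, 1, 34]
  queue [2, 30, 41] -> pop 2, enqueue [none], visited so far: [24, 1, 34, 2]
  queue [30, 41] -> pop 30, enqueue [none], visited so far: [24, 1, 34, 2, 30]
  queue [41] -> pop 41, enqueue [45], visited so far: [24, 1, 34, 2, 30, 41]
  queue [45] -> pop 45, enqueue [none], visited so far: [24, 1, 34, 2, 30, 41, 45]
Result: [24, 1, 34, 2, 30, 41, 45]


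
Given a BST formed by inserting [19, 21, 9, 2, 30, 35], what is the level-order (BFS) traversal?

Tree insertion order: [19, 21, 9, 2, 30, 35]
Tree (level-order array): [19, 9, 21, 2, None, None, 30, None, None, None, 35]
BFS from the root, enqueuing left then right child of each popped node:
  queue [19] -> pop 19, enqueue [9, 21], visited so far: [19]
  queue [9, 21] -> pop 9, enqueue [2], visited so far: [19, 9]
  queue [21, 2] -> pop 21, enqueue [30], visited so far: [19, 9, 21]
  queue [2, 30] -> pop 2, enqueue [none], visited so far: [19, 9, 21, 2]
  queue [30] -> pop 30, enqueue [35], visited so far: [19, 9, 21, 2, 30]
  queue [35] -> pop 35, enqueue [none], visited so far: [19, 9, 21, 2, 30, 35]
Result: [19, 9, 21, 2, 30, 35]


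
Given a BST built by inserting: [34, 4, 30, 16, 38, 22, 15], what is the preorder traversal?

Tree insertion order: [34, 4, 30, 16, 38, 22, 15]
Tree (level-order array): [34, 4, 38, None, 30, None, None, 16, None, 15, 22]
Preorder traversal: [34, 4, 30, 16, 15, 22, 38]


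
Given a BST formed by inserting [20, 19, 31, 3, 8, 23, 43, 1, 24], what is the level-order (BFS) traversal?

Tree insertion order: [20, 19, 31, 3, 8, 23, 43, 1, 24]
Tree (level-order array): [20, 19, 31, 3, None, 23, 43, 1, 8, None, 24]
BFS from the root, enqueuing left then right child of each popped node:
  queue [20] -> pop 20, enqueue [19, 31], visited so far: [20]
  queue [19, 31] -> pop 19, enqueue [3], visited so far: [20, 19]
  queue [31, 3] -> pop 31, enqueue [23, 43], visited so far: [20, 19, 31]
  queue [3, 23, 43] -> pop 3, enqueue [1, 8], visited so far: [20, 19, 31, 3]
  queue [23, 43, 1, 8] -> pop 23, enqueue [24], visited so far: [20, 19, 31, 3, 23]
  queue [43, 1, 8, 24] -> pop 43, enqueue [none], visited so far: [20, 19, 31, 3, 23, 43]
  queue [1, 8, 24] -> pop 1, enqueue [none], visited so far: [20, 19, 31, 3, 23, 43, 1]
  queue [8, 24] -> pop 8, enqueue [none], visited so far: [20, 19, 31, 3, 23, 43, 1, 8]
  queue [24] -> pop 24, enqueue [none], visited so far: [20, 19, 31, 3, 23, 43, 1, 8, 24]
Result: [20, 19, 31, 3, 23, 43, 1, 8, 24]


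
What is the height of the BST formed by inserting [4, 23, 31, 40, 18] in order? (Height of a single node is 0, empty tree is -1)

Insertion order: [4, 23, 31, 40, 18]
Tree (level-order array): [4, None, 23, 18, 31, None, None, None, 40]
Compute height bottom-up (empty subtree = -1):
  height(18) = 1 + max(-1, -1) = 0
  height(40) = 1 + max(-1, -1) = 0
  height(31) = 1 + max(-1, 0) = 1
  height(23) = 1 + max(0, 1) = 2
  height(4) = 1 + max(-1, 2) = 3
Height = 3


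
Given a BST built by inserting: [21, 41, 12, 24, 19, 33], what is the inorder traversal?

Tree insertion order: [21, 41, 12, 24, 19, 33]
Tree (level-order array): [21, 12, 41, None, 19, 24, None, None, None, None, 33]
Inorder traversal: [12, 19, 21, 24, 33, 41]


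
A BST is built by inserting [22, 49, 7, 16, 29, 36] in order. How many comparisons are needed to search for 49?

Search path for 49: 22 -> 49
Found: True
Comparisons: 2


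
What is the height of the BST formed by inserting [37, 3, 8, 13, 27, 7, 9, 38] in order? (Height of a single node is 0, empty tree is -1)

Insertion order: [37, 3, 8, 13, 27, 7, 9, 38]
Tree (level-order array): [37, 3, 38, None, 8, None, None, 7, 13, None, None, 9, 27]
Compute height bottom-up (empty subtree = -1):
  height(7) = 1 + max(-1, -1) = 0
  height(9) = 1 + max(-1, -1) = 0
  height(27) = 1 + max(-1, -1) = 0
  height(13) = 1 + max(0, 0) = 1
  height(8) = 1 + max(0, 1) = 2
  height(3) = 1 + max(-1, 2) = 3
  height(38) = 1 + max(-1, -1) = 0
  height(37) = 1 + max(3, 0) = 4
Height = 4


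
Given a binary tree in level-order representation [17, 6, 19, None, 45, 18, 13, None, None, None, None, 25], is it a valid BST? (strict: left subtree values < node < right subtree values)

Level-order array: [17, 6, 19, None, 45, 18, 13, None, None, None, None, 25]
Validate using subtree bounds (lo, hi): at each node, require lo < value < hi,
then recurse left with hi=value and right with lo=value.
Preorder trace (stopping at first violation):
  at node 17 with bounds (-inf, +inf): OK
  at node 6 with bounds (-inf, 17): OK
  at node 45 with bounds (6, 17): VIOLATION
Node 45 violates its bound: not (6 < 45 < 17).
Result: Not a valid BST


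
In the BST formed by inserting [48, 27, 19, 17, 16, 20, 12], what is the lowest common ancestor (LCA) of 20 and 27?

Tree insertion order: [48, 27, 19, 17, 16, 20, 12]
Tree (level-order array): [48, 27, None, 19, None, 17, 20, 16, None, None, None, 12]
In a BST, the LCA of p=20, q=27 is the first node v on the
root-to-leaf path with p <= v <= q (go left if both < v, right if both > v).
Walk from root:
  at 48: both 20 and 27 < 48, go left
  at 27: 20 <= 27 <= 27, this is the LCA
LCA = 27


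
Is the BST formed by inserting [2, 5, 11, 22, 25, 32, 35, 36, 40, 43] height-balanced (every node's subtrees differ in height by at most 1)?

Tree (level-order array): [2, None, 5, None, 11, None, 22, None, 25, None, 32, None, 35, None, 36, None, 40, None, 43]
Definition: a tree is height-balanced if, at every node, |h(left) - h(right)| <= 1 (empty subtree has height -1).
Bottom-up per-node check:
  node 43: h_left=-1, h_right=-1, diff=0 [OK], height=0
  node 40: h_left=-1, h_right=0, diff=1 [OK], height=1
  node 36: h_left=-1, h_right=1, diff=2 [FAIL (|-1-1|=2 > 1)], height=2
  node 35: h_left=-1, h_right=2, diff=3 [FAIL (|-1-2|=3 > 1)], height=3
  node 32: h_left=-1, h_right=3, diff=4 [FAIL (|-1-3|=4 > 1)], height=4
  node 25: h_left=-1, h_right=4, diff=5 [FAIL (|-1-4|=5 > 1)], height=5
  node 22: h_left=-1, h_right=5, diff=6 [FAIL (|-1-5|=6 > 1)], height=6
  node 11: h_left=-1, h_right=6, diff=7 [FAIL (|-1-6|=7 > 1)], height=7
  node 5: h_left=-1, h_right=7, diff=8 [FAIL (|-1-7|=8 > 1)], height=8
  node 2: h_left=-1, h_right=8, diff=9 [FAIL (|-1-8|=9 > 1)], height=9
Node 36 violates the condition: |-1 - 1| = 2 > 1.
Result: Not balanced


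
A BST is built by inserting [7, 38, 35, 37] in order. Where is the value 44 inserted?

Starting tree (level order): [7, None, 38, 35, None, None, 37]
Insertion path: 7 -> 38
Result: insert 44 as right child of 38
Final tree (level order): [7, None, 38, 35, 44, None, 37]


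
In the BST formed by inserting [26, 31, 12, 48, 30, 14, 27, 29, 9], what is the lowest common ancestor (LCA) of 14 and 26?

Tree insertion order: [26, 31, 12, 48, 30, 14, 27, 29, 9]
Tree (level-order array): [26, 12, 31, 9, 14, 30, 48, None, None, None, None, 27, None, None, None, None, 29]
In a BST, the LCA of p=14, q=26 is the first node v on the
root-to-leaf path with p <= v <= q (go left if both < v, right if both > v).
Walk from root:
  at 26: 14 <= 26 <= 26, this is the LCA
LCA = 26


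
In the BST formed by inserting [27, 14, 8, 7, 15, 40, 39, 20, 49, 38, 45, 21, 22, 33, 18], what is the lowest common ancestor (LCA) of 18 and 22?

Tree insertion order: [27, 14, 8, 7, 15, 40, 39, 20, 49, 38, 45, 21, 22, 33, 18]
Tree (level-order array): [27, 14, 40, 8, 15, 39, 49, 7, None, None, 20, 38, None, 45, None, None, None, 18, 21, 33, None, None, None, None, None, None, 22]
In a BST, the LCA of p=18, q=22 is the first node v on the
root-to-leaf path with p <= v <= q (go left if both < v, right if both > v).
Walk from root:
  at 27: both 18 and 22 < 27, go left
  at 14: both 18 and 22 > 14, go right
  at 15: both 18 and 22 > 15, go right
  at 20: 18 <= 20 <= 22, this is the LCA
LCA = 20


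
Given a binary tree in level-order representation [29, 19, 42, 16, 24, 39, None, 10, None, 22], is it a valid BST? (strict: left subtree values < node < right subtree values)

Level-order array: [29, 19, 42, 16, 24, 39, None, 10, None, 22]
Validate using subtree bounds (lo, hi): at each node, require lo < value < hi,
then recurse left with hi=value and right with lo=value.
Preorder trace (stopping at first violation):
  at node 29 with bounds (-inf, +inf): OK
  at node 19 with bounds (-inf, 29): OK
  at node 16 with bounds (-inf, 19): OK
  at node 10 with bounds (-inf, 16): OK
  at node 24 with bounds (19, 29): OK
  at node 22 with bounds (19, 24): OK
  at node 42 with bounds (29, +inf): OK
  at node 39 with bounds (29, 42): OK
No violation found at any node.
Result: Valid BST


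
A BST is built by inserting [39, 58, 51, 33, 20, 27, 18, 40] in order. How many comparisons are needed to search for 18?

Search path for 18: 39 -> 33 -> 20 -> 18
Found: True
Comparisons: 4


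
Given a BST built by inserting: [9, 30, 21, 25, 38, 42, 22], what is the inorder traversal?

Tree insertion order: [9, 30, 21, 25, 38, 42, 22]
Tree (level-order array): [9, None, 30, 21, 38, None, 25, None, 42, 22]
Inorder traversal: [9, 21, 22, 25, 30, 38, 42]


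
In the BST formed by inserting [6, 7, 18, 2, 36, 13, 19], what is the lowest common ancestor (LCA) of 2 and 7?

Tree insertion order: [6, 7, 18, 2, 36, 13, 19]
Tree (level-order array): [6, 2, 7, None, None, None, 18, 13, 36, None, None, 19]
In a BST, the LCA of p=2, q=7 is the first node v on the
root-to-leaf path with p <= v <= q (go left if both < v, right if both > v).
Walk from root:
  at 6: 2 <= 6 <= 7, this is the LCA
LCA = 6


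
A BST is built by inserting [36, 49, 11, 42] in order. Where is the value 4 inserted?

Starting tree (level order): [36, 11, 49, None, None, 42]
Insertion path: 36 -> 11
Result: insert 4 as left child of 11
Final tree (level order): [36, 11, 49, 4, None, 42]


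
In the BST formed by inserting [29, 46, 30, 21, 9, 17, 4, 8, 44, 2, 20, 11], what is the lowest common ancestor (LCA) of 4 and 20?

Tree insertion order: [29, 46, 30, 21, 9, 17, 4, 8, 44, 2, 20, 11]
Tree (level-order array): [29, 21, 46, 9, None, 30, None, 4, 17, None, 44, 2, 8, 11, 20]
In a BST, the LCA of p=4, q=20 is the first node v on the
root-to-leaf path with p <= v <= q (go left if both < v, right if both > v).
Walk from root:
  at 29: both 4 and 20 < 29, go left
  at 21: both 4 and 20 < 21, go left
  at 9: 4 <= 9 <= 20, this is the LCA
LCA = 9


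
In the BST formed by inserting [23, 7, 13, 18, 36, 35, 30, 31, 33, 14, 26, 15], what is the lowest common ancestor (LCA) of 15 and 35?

Tree insertion order: [23, 7, 13, 18, 36, 35, 30, 31, 33, 14, 26, 15]
Tree (level-order array): [23, 7, 36, None, 13, 35, None, None, 18, 30, None, 14, None, 26, 31, None, 15, None, None, None, 33]
In a BST, the LCA of p=15, q=35 is the first node v on the
root-to-leaf path with p <= v <= q (go left if both < v, right if both > v).
Walk from root:
  at 23: 15 <= 23 <= 35, this is the LCA
LCA = 23


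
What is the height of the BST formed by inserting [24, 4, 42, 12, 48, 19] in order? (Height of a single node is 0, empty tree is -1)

Insertion order: [24, 4, 42, 12, 48, 19]
Tree (level-order array): [24, 4, 42, None, 12, None, 48, None, 19]
Compute height bottom-up (empty subtree = -1):
  height(19) = 1 + max(-1, -1) = 0
  height(12) = 1 + max(-1, 0) = 1
  height(4) = 1 + max(-1, 1) = 2
  height(48) = 1 + max(-1, -1) = 0
  height(42) = 1 + max(-1, 0) = 1
  height(24) = 1 + max(2, 1) = 3
Height = 3


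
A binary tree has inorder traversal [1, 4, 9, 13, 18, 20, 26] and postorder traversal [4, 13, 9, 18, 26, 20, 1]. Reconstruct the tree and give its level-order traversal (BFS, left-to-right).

Inorder:   [1, 4, 9, 13, 18, 20, 26]
Postorder: [4, 13, 9, 18, 26, 20, 1]
Algorithm: postorder visits root last, so walk postorder right-to-left;
each value is the root of the current inorder slice — split it at that
value, recurse on the right subtree first, then the left.
Recursive splits:
  root=1; inorder splits into left=[], right=[4, 9, 13, 18, 20, 26]
  root=20; inorder splits into left=[4, 9, 13, 18], right=[26]
  root=26; inorder splits into left=[], right=[]
  root=18; inorder splits into left=[4, 9, 13], right=[]
  root=9; inorder splits into left=[4], right=[13]
  root=13; inorder splits into left=[], right=[]
  root=4; inorder splits into left=[], right=[]
Reconstructed level-order: [1, 20, 18, 26, 9, 4, 13]


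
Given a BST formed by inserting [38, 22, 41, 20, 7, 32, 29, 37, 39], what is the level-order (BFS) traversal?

Tree insertion order: [38, 22, 41, 20, 7, 32, 29, 37, 39]
Tree (level-order array): [38, 22, 41, 20, 32, 39, None, 7, None, 29, 37]
BFS from the root, enqueuing left then right child of each popped node:
  queue [38] -> pop 38, enqueue [22, 41], visited so far: [38]
  queue [22, 41] -> pop 22, enqueue [20, 32], visited so far: [38, 22]
  queue [41, 20, 32] -> pop 41, enqueue [39], visited so far: [38, 22, 41]
  queue [20, 32, 39] -> pop 20, enqueue [7], visited so far: [38, 22, 41, 20]
  queue [32, 39, 7] -> pop 32, enqueue [29, 37], visited so far: [38, 22, 41, 20, 32]
  queue [39, 7, 29, 37] -> pop 39, enqueue [none], visited so far: [38, 22, 41, 20, 32, 39]
  queue [7, 29, 37] -> pop 7, enqueue [none], visited so far: [38, 22, 41, 20, 32, 39, 7]
  queue [29, 37] -> pop 29, enqueue [none], visited so far: [38, 22, 41, 20, 32, 39, 7, 29]
  queue [37] -> pop 37, enqueue [none], visited so far: [38, 22, 41, 20, 32, 39, 7, 29, 37]
Result: [38, 22, 41, 20, 32, 39, 7, 29, 37]


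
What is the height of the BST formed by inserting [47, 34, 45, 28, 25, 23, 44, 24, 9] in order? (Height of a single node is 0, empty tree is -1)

Insertion order: [47, 34, 45, 28, 25, 23, 44, 24, 9]
Tree (level-order array): [47, 34, None, 28, 45, 25, None, 44, None, 23, None, None, None, 9, 24]
Compute height bottom-up (empty subtree = -1):
  height(9) = 1 + max(-1, -1) = 0
  height(24) = 1 + max(-1, -1) = 0
  height(23) = 1 + max(0, 0) = 1
  height(25) = 1 + max(1, -1) = 2
  height(28) = 1 + max(2, -1) = 3
  height(44) = 1 + max(-1, -1) = 0
  height(45) = 1 + max(0, -1) = 1
  height(34) = 1 + max(3, 1) = 4
  height(47) = 1 + max(4, -1) = 5
Height = 5


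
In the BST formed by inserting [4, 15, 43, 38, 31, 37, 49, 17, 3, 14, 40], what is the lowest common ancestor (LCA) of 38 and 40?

Tree insertion order: [4, 15, 43, 38, 31, 37, 49, 17, 3, 14, 40]
Tree (level-order array): [4, 3, 15, None, None, 14, 43, None, None, 38, 49, 31, 40, None, None, 17, 37]
In a BST, the LCA of p=38, q=40 is the first node v on the
root-to-leaf path with p <= v <= q (go left if both < v, right if both > v).
Walk from root:
  at 4: both 38 and 40 > 4, go right
  at 15: both 38 and 40 > 15, go right
  at 43: both 38 and 40 < 43, go left
  at 38: 38 <= 38 <= 40, this is the LCA
LCA = 38


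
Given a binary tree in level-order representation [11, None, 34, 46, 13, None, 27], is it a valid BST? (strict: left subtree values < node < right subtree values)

Level-order array: [11, None, 34, 46, 13, None, 27]
Validate using subtree bounds (lo, hi): at each node, require lo < value < hi,
then recurse left with hi=value and right with lo=value.
Preorder trace (stopping at first violation):
  at node 11 with bounds (-inf, +inf): OK
  at node 34 with bounds (11, +inf): OK
  at node 46 with bounds (11, 34): VIOLATION
Node 46 violates its bound: not (11 < 46 < 34).
Result: Not a valid BST


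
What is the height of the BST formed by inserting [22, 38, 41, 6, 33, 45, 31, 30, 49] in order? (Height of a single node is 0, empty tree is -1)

Insertion order: [22, 38, 41, 6, 33, 45, 31, 30, 49]
Tree (level-order array): [22, 6, 38, None, None, 33, 41, 31, None, None, 45, 30, None, None, 49]
Compute height bottom-up (empty subtree = -1):
  height(6) = 1 + max(-1, -1) = 0
  height(30) = 1 + max(-1, -1) = 0
  height(31) = 1 + max(0, -1) = 1
  height(33) = 1 + max(1, -1) = 2
  height(49) = 1 + max(-1, -1) = 0
  height(45) = 1 + max(-1, 0) = 1
  height(41) = 1 + max(-1, 1) = 2
  height(38) = 1 + max(2, 2) = 3
  height(22) = 1 + max(0, 3) = 4
Height = 4


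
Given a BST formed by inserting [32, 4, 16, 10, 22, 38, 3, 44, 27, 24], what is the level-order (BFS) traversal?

Tree insertion order: [32, 4, 16, 10, 22, 38, 3, 44, 27, 24]
Tree (level-order array): [32, 4, 38, 3, 16, None, 44, None, None, 10, 22, None, None, None, None, None, 27, 24]
BFS from the root, enqueuing left then right child of each popped node:
  queue [32] -> pop 32, enqueue [4, 38], visited so far: [32]
  queue [4, 38] -> pop 4, enqueue [3, 16], visited so far: [32, 4]
  queue [38, 3, 16] -> pop 38, enqueue [44], visited so far: [32, 4, 38]
  queue [3, 16, 44] -> pop 3, enqueue [none], visited so far: [32, 4, 38, 3]
  queue [16, 44] -> pop 16, enqueue [10, 22], visited so far: [32, 4, 38, 3, 16]
  queue [44, 10, 22] -> pop 44, enqueue [none], visited so far: [32, 4, 38, 3, 16, 44]
  queue [10, 22] -> pop 10, enqueue [none], visited so far: [32, 4, 38, 3, 16, 44, 10]
  queue [22] -> pop 22, enqueue [27], visited so far: [32, 4, 38, 3, 16, 44, 10, 22]
  queue [27] -> pop 27, enqueue [24], visited so far: [32, 4, 38, 3, 16, 44, 10, 22, 27]
  queue [24] -> pop 24, enqueue [none], visited so far: [32, 4, 38, 3, 16, 44, 10, 22, 27, 24]
Result: [32, 4, 38, 3, 16, 44, 10, 22, 27, 24]


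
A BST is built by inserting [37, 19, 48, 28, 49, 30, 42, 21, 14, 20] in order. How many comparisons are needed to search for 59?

Search path for 59: 37 -> 48 -> 49
Found: False
Comparisons: 3


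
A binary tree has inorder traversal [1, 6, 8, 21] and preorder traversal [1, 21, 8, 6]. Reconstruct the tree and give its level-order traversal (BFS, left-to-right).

Inorder:  [1, 6, 8, 21]
Preorder: [1, 21, 8, 6]
Algorithm: preorder visits root first, so consume preorder in order;
for each root, split the current inorder slice at that value into
left-subtree inorder and right-subtree inorder, then recurse.
Recursive splits:
  root=1; inorder splits into left=[], right=[6, 8, 21]
  root=21; inorder splits into left=[6, 8], right=[]
  root=8; inorder splits into left=[6], right=[]
  root=6; inorder splits into left=[], right=[]
Reconstructed level-order: [1, 21, 8, 6]


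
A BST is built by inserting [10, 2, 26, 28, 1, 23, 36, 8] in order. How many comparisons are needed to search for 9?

Search path for 9: 10 -> 2 -> 8
Found: False
Comparisons: 3


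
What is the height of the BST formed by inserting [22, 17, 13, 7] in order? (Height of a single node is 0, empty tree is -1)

Insertion order: [22, 17, 13, 7]
Tree (level-order array): [22, 17, None, 13, None, 7]
Compute height bottom-up (empty subtree = -1):
  height(7) = 1 + max(-1, -1) = 0
  height(13) = 1 + max(0, -1) = 1
  height(17) = 1 + max(1, -1) = 2
  height(22) = 1 + max(2, -1) = 3
Height = 3


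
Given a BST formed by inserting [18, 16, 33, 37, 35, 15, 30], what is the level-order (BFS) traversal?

Tree insertion order: [18, 16, 33, 37, 35, 15, 30]
Tree (level-order array): [18, 16, 33, 15, None, 30, 37, None, None, None, None, 35]
BFS from the root, enqueuing left then right child of each popped node:
  queue [18] -> pop 18, enqueue [16, 33], visited so far: [18]
  queue [16, 33] -> pop 16, enqueue [15], visited so far: [18, 16]
  queue [33, 15] -> pop 33, enqueue [30, 37], visited so far: [18, 16, 33]
  queue [15, 30, 37] -> pop 15, enqueue [none], visited so far: [18, 16, 33, 15]
  queue [30, 37] -> pop 30, enqueue [none], visited so far: [18, 16, 33, 15, 30]
  queue [37] -> pop 37, enqueue [35], visited so far: [18, 16, 33, 15, 30, 37]
  queue [35] -> pop 35, enqueue [none], visited so far: [18, 16, 33, 15, 30, 37, 35]
Result: [18, 16, 33, 15, 30, 37, 35]


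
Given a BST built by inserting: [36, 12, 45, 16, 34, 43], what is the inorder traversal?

Tree insertion order: [36, 12, 45, 16, 34, 43]
Tree (level-order array): [36, 12, 45, None, 16, 43, None, None, 34]
Inorder traversal: [12, 16, 34, 36, 43, 45]


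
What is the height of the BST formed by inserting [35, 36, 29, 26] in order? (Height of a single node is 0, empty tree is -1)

Insertion order: [35, 36, 29, 26]
Tree (level-order array): [35, 29, 36, 26]
Compute height bottom-up (empty subtree = -1):
  height(26) = 1 + max(-1, -1) = 0
  height(29) = 1 + max(0, -1) = 1
  height(36) = 1 + max(-1, -1) = 0
  height(35) = 1 + max(1, 0) = 2
Height = 2


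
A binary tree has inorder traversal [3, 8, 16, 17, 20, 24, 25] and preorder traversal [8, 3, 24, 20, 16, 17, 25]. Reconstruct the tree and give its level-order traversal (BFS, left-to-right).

Inorder:  [3, 8, 16, 17, 20, 24, 25]
Preorder: [8, 3, 24, 20, 16, 17, 25]
Algorithm: preorder visits root first, so consume preorder in order;
for each root, split the current inorder slice at that value into
left-subtree inorder and right-subtree inorder, then recurse.
Recursive splits:
  root=8; inorder splits into left=[3], right=[16, 17, 20, 24, 25]
  root=3; inorder splits into left=[], right=[]
  root=24; inorder splits into left=[16, 17, 20], right=[25]
  root=20; inorder splits into left=[16, 17], right=[]
  root=16; inorder splits into left=[], right=[17]
  root=17; inorder splits into left=[], right=[]
  root=25; inorder splits into left=[], right=[]
Reconstructed level-order: [8, 3, 24, 20, 25, 16, 17]


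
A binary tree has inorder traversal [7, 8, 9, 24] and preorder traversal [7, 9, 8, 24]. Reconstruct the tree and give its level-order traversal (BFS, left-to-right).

Inorder:  [7, 8, 9, 24]
Preorder: [7, 9, 8, 24]
Algorithm: preorder visits root first, so consume preorder in order;
for each root, split the current inorder slice at that value into
left-subtree inorder and right-subtree inorder, then recurse.
Recursive splits:
  root=7; inorder splits into left=[], right=[8, 9, 24]
  root=9; inorder splits into left=[8], right=[24]
  root=8; inorder splits into left=[], right=[]
  root=24; inorder splits into left=[], right=[]
Reconstructed level-order: [7, 9, 8, 24]


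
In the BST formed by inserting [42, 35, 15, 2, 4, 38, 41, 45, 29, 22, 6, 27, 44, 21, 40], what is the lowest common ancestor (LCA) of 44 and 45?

Tree insertion order: [42, 35, 15, 2, 4, 38, 41, 45, 29, 22, 6, 27, 44, 21, 40]
Tree (level-order array): [42, 35, 45, 15, 38, 44, None, 2, 29, None, 41, None, None, None, 4, 22, None, 40, None, None, 6, 21, 27]
In a BST, the LCA of p=44, q=45 is the first node v on the
root-to-leaf path with p <= v <= q (go left if both < v, right if both > v).
Walk from root:
  at 42: both 44 and 45 > 42, go right
  at 45: 44 <= 45 <= 45, this is the LCA
LCA = 45


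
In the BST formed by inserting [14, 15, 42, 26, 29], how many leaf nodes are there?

Tree built from: [14, 15, 42, 26, 29]
Tree (level-order array): [14, None, 15, None, 42, 26, None, None, 29]
Rule: A leaf has 0 children.
Per-node child counts:
  node 14: 1 child(ren)
  node 15: 1 child(ren)
  node 42: 1 child(ren)
  node 26: 1 child(ren)
  node 29: 0 child(ren)
Matching nodes: [29]
Count of leaf nodes: 1


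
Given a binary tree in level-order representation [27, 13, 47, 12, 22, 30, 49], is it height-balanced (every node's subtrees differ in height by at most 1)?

Tree (level-order array): [27, 13, 47, 12, 22, 30, 49]
Definition: a tree is height-balanced if, at every node, |h(left) - h(right)| <= 1 (empty subtree has height -1).
Bottom-up per-node check:
  node 12: h_left=-1, h_right=-1, diff=0 [OK], height=0
  node 22: h_left=-1, h_right=-1, diff=0 [OK], height=0
  node 13: h_left=0, h_right=0, diff=0 [OK], height=1
  node 30: h_left=-1, h_right=-1, diff=0 [OK], height=0
  node 49: h_left=-1, h_right=-1, diff=0 [OK], height=0
  node 47: h_left=0, h_right=0, diff=0 [OK], height=1
  node 27: h_left=1, h_right=1, diff=0 [OK], height=2
All nodes satisfy the balance condition.
Result: Balanced


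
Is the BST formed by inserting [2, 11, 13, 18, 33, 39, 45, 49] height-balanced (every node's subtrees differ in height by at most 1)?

Tree (level-order array): [2, None, 11, None, 13, None, 18, None, 33, None, 39, None, 45, None, 49]
Definition: a tree is height-balanced if, at every node, |h(left) - h(right)| <= 1 (empty subtree has height -1).
Bottom-up per-node check:
  node 49: h_left=-1, h_right=-1, diff=0 [OK], height=0
  node 45: h_left=-1, h_right=0, diff=1 [OK], height=1
  node 39: h_left=-1, h_right=1, diff=2 [FAIL (|-1-1|=2 > 1)], height=2
  node 33: h_left=-1, h_right=2, diff=3 [FAIL (|-1-2|=3 > 1)], height=3
  node 18: h_left=-1, h_right=3, diff=4 [FAIL (|-1-3|=4 > 1)], height=4
  node 13: h_left=-1, h_right=4, diff=5 [FAIL (|-1-4|=5 > 1)], height=5
  node 11: h_left=-1, h_right=5, diff=6 [FAIL (|-1-5|=6 > 1)], height=6
  node 2: h_left=-1, h_right=6, diff=7 [FAIL (|-1-6|=7 > 1)], height=7
Node 39 violates the condition: |-1 - 1| = 2 > 1.
Result: Not balanced


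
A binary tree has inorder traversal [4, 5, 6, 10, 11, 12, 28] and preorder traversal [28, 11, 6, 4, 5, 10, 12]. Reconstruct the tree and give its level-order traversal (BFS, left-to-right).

Inorder:  [4, 5, 6, 10, 11, 12, 28]
Preorder: [28, 11, 6, 4, 5, 10, 12]
Algorithm: preorder visits root first, so consume preorder in order;
for each root, split the current inorder slice at that value into
left-subtree inorder and right-subtree inorder, then recurse.
Recursive splits:
  root=28; inorder splits into left=[4, 5, 6, 10, 11, 12], right=[]
  root=11; inorder splits into left=[4, 5, 6, 10], right=[12]
  root=6; inorder splits into left=[4, 5], right=[10]
  root=4; inorder splits into left=[], right=[5]
  root=5; inorder splits into left=[], right=[]
  root=10; inorder splits into left=[], right=[]
  root=12; inorder splits into left=[], right=[]
Reconstructed level-order: [28, 11, 6, 12, 4, 10, 5]
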